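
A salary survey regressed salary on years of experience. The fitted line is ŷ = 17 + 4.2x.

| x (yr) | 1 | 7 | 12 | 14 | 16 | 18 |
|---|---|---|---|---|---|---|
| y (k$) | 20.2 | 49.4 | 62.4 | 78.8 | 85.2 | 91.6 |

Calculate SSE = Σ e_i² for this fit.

x=1: ŷ = 17 + 4.2·1 = 21.2; e = 20.2 − 21.2 = -1
x=7: ŷ = 17 + 4.2·7 = 46.4; e = 49.4 − 46.4 = 3
x=12: ŷ = 17 + 4.2·12 = 67.4; e = 62.4 − 67.4 = -5
x=14: ŷ = 17 + 4.2·14 = 75.8; e = 78.8 − 75.8 = 3
x=16: ŷ = 17 + 4.2·16 = 84.2; e = 85.2 − 84.2 = 1
x=18: ŷ = 17 + 4.2·18 = 92.6; e = 91.6 − 92.6 = -1
SSE = 1 + 9 + 25 + 9 + 1 + 1 = 46

SSE = 46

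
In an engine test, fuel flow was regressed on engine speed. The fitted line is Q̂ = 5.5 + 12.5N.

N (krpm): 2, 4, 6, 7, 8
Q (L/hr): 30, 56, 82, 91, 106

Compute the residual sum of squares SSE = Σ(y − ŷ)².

SSE = 7

N=2: Q̂ = 5.5 + 12.5·2 = 30.5; r = 30 − 30.5 = -0.5
N=4: Q̂ = 5.5 + 12.5·4 = 55.5; r = 56 − 55.5 = 0.5
N=6: Q̂ = 5.5 + 12.5·6 = 80.5; r = 82 − 80.5 = 1.5
N=7: Q̂ = 5.5 + 12.5·7 = 93; r = 91 − 93 = -2
N=8: Q̂ = 5.5 + 12.5·8 = 105.5; r = 106 − 105.5 = 0.5
SSE = 0.25 + 0.25 + 2.25 + 4 + 0.25 = 7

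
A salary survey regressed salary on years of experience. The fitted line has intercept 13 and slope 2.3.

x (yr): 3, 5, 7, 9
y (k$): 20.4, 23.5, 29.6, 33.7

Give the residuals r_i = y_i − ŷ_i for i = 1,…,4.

0.5, -1, 0.5, 0

x=3: ŷ = 13 + 2.3·3 = 19.9; r = 20.4 − 19.9 = 0.5
x=5: ŷ = 13 + 2.3·5 = 24.5; r = 23.5 − 24.5 = -1
x=7: ŷ = 13 + 2.3·7 = 29.1; r = 29.6 − 29.1 = 0.5
x=9: ŷ = 13 + 2.3·9 = 33.7; r = 33.7 − 33.7 = 0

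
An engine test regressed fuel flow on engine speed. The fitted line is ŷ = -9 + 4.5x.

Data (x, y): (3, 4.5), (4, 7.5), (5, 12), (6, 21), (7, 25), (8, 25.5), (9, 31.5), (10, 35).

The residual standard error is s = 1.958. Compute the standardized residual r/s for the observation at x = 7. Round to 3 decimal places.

ŷ = -9 + 4.5·7 = 22.5
r = 25 − 22.5 = 2.5
r/s = 2.5 / 1.958 = 1.277

1.277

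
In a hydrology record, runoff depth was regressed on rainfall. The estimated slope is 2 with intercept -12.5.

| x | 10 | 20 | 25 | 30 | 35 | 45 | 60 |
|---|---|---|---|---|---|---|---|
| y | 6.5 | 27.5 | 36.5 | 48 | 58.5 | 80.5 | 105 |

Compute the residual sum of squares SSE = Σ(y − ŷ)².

x=10: ŷ = -12.5 + 2·10 = 7.5; e = 6.5 − 7.5 = -1
x=20: ŷ = -12.5 + 2·20 = 27.5; e = 27.5 − 27.5 = 0
x=25: ŷ = -12.5 + 2·25 = 37.5; e = 36.5 − 37.5 = -1
x=30: ŷ = -12.5 + 2·30 = 47.5; e = 48 − 47.5 = 0.5
x=35: ŷ = -12.5 + 2·35 = 57.5; e = 58.5 − 57.5 = 1
x=45: ŷ = -12.5 + 2·45 = 77.5; e = 80.5 − 77.5 = 3
x=60: ŷ = -12.5 + 2·60 = 107.5; e = 105 − 107.5 = -2.5
SSE = 1 + 0 + 1 + 0.25 + 1 + 9 + 6.25 = 18.5

SSE = 18.5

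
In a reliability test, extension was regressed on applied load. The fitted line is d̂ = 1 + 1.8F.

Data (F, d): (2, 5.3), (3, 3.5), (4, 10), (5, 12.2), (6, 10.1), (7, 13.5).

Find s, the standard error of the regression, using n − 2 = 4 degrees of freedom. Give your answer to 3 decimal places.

s = 2.229

F=2: d̂ = 1 + 1.8·2 = 4.6; r = 5.3 − 4.6 = 0.7
F=3: d̂ = 1 + 1.8·3 = 6.4; r = 3.5 − 6.4 = -2.9
F=4: d̂ = 1 + 1.8·4 = 8.2; r = 10 − 8.2 = 1.8
F=5: d̂ = 1 + 1.8·5 = 10; r = 12.2 − 10 = 2.2
F=6: d̂ = 1 + 1.8·6 = 11.8; r = 10.1 − 11.8 = -1.7
F=7: d̂ = 1 + 1.8·7 = 13.6; r = 13.5 − 13.6 = -0.1
SSE = 0.49 + 8.41 + 3.24 + 4.84 + 2.89 + 0.01 = 19.88
s = √(19.88/4) = √4.97 ≈ 2.229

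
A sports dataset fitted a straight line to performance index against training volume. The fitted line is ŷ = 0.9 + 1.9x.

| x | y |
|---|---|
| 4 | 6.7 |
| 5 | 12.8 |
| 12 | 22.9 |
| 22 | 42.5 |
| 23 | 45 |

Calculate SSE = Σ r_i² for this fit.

SSE = 9.84

x=4: ŷ = 0.9 + 1.9·4 = 8.5; r = 6.7 − 8.5 = -1.8
x=5: ŷ = 0.9 + 1.9·5 = 10.4; r = 12.8 − 10.4 = 2.4
x=12: ŷ = 0.9 + 1.9·12 = 23.7; r = 22.9 − 23.7 = -0.8
x=22: ŷ = 0.9 + 1.9·22 = 42.7; r = 42.5 − 42.7 = -0.2
x=23: ŷ = 0.9 + 1.9·23 = 44.6; r = 45 − 44.6 = 0.4
SSE = 3.24 + 5.76 + 0.64 + 0.04 + 0.16 = 9.84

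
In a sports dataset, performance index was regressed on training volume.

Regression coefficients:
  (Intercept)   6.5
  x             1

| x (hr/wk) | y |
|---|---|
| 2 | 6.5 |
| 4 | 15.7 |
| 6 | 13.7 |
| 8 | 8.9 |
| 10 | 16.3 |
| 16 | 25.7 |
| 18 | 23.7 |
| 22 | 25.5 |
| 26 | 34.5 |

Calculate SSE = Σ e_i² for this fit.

SSE = 87.76

x=2: ŷ = 6.5 + 2 = 8.5; e = 6.5 − 8.5 = -2
x=4: ŷ = 6.5 + 4 = 10.5; e = 15.7 − 10.5 = 5.2
x=6: ŷ = 6.5 + 6 = 12.5; e = 13.7 − 12.5 = 1.2
x=8: ŷ = 6.5 + 8 = 14.5; e = 8.9 − 14.5 = -5.6
x=10: ŷ = 6.5 + 10 = 16.5; e = 16.3 − 16.5 = -0.2
x=16: ŷ = 6.5 + 16 = 22.5; e = 25.7 − 22.5 = 3.2
x=18: ŷ = 6.5 + 18 = 24.5; e = 23.7 − 24.5 = -0.8
x=22: ŷ = 6.5 + 22 = 28.5; e = 25.5 − 28.5 = -3
x=26: ŷ = 6.5 + 26 = 32.5; e = 34.5 − 32.5 = 2
SSE = 4 + 27.04 + 1.44 + 31.36 + 0.04 + 10.24 + 0.64 + 9 + 4 = 87.76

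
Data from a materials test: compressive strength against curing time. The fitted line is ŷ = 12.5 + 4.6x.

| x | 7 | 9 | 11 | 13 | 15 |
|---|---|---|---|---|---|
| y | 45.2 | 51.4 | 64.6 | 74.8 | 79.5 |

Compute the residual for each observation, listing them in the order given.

x=7: ŷ = 12.5 + 4.6·7 = 44.7; e = 45.2 − 44.7 = 0.5
x=9: ŷ = 12.5 + 4.6·9 = 53.9; e = 51.4 − 53.9 = -2.5
x=11: ŷ = 12.5 + 4.6·11 = 63.1; e = 64.6 − 63.1 = 1.5
x=13: ŷ = 12.5 + 4.6·13 = 72.3; e = 74.8 − 72.3 = 2.5
x=15: ŷ = 12.5 + 4.6·15 = 81.5; e = 79.5 − 81.5 = -2

0.5, -2.5, 1.5, 2.5, -2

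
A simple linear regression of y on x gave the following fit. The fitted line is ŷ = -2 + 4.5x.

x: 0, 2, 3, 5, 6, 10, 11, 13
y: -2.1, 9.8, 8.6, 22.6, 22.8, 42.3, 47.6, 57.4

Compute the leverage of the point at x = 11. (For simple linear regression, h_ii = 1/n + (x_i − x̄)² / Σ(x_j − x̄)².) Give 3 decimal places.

x̄ = (0 + 2 + 3 + 5 + 6 + 10 + 11 + 13)/8 = 6.25
Σ(x − x̄)² = 39.0625 + 18.0625 + 10.5625 + 1.5625 + 0.0625 + 14.0625 + 22.5625 + 45.5625 = 151.5
h = 1/8 + (4.75)²/151.5 = 0.125 + 0.148927 = 0.274

h = 0.274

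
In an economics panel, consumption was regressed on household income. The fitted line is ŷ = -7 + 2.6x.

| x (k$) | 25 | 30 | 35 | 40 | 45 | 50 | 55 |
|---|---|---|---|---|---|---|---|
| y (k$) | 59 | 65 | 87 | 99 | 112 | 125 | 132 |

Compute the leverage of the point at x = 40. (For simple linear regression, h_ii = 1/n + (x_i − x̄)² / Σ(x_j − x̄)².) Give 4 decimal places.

h = 0.1429

x̄ = (25 + 30 + 35 + 40 + 45 + 50 + 55)/7 = 40
Σ(x − x̄)² = 225 + 100 + 25 + 0 + 25 + 100 + 225 = 700
h = 1/7 + (0)²/700 = 0.142857 + 0 = 0.1429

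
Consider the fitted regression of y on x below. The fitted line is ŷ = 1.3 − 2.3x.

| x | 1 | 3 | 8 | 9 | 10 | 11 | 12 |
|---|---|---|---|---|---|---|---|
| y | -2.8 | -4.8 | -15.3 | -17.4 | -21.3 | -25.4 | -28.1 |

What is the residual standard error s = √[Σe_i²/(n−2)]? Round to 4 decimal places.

s = 1.8155

x=1: ŷ = 1.3 − 2.3·1 = -1; e = -2.8 − (-1) = -1.8
x=3: ŷ = 1.3 − 2.3·3 = -5.6; e = -4.8 − (-5.6) = 0.8
x=8: ŷ = 1.3 − 2.3·8 = -17.1; e = -15.3 − (-17.1) = 1.8
x=9: ŷ = 1.3 − 2.3·9 = -19.4; e = -17.4 − (-19.4) = 2
x=10: ŷ = 1.3 − 2.3·10 = -21.7; e = -21.3 − (-21.7) = 0.4
x=11: ŷ = 1.3 − 2.3·11 = -24; e = -25.4 − (-24) = -1.4
x=12: ŷ = 1.3 − 2.3·12 = -26.3; e = -28.1 − (-26.3) = -1.8
SSE = 3.24 + 0.64 + 3.24 + 4 + 0.16 + 1.96 + 3.24 = 16.48
s = √(16.48/5) = √3.296 ≈ 1.8155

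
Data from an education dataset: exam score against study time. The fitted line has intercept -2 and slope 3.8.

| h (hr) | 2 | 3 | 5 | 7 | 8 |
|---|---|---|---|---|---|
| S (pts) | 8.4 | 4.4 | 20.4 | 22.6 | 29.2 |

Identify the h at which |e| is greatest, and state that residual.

h = 3, e = -5

h=2: ŷ = -2 + 3.8·2 = 5.6; e = 8.4 − 5.6 = 2.8
h=3: ŷ = -2 + 3.8·3 = 9.4; e = 4.4 − 9.4 = -5
h=5: ŷ = -2 + 3.8·5 = 17; e = 20.4 − 17 = 3.4
h=7: ŷ = -2 + 3.8·7 = 24.6; e = 22.6 − 24.6 = -2
h=8: ŷ = -2 + 3.8·8 = 28.4; e = 29.2 − 28.4 = 0.8
Largest |e| is 5 at h = 3, residual -5.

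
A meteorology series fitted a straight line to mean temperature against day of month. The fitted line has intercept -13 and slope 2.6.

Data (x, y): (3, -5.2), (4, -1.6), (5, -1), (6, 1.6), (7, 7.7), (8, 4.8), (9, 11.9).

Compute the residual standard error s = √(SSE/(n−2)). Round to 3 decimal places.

s = 2.025

x=3: ŷ = -13 + 2.6·3 = -5.2; r = -5.2 − (-5.2) = 0
x=4: ŷ = -13 + 2.6·4 = -2.6; r = -1.6 − (-2.6) = 1
x=5: ŷ = -13 + 2.6·5 = 0; r = -1 − 0 = -1
x=6: ŷ = -13 + 2.6·6 = 2.6; r = 1.6 − 2.6 = -1
x=7: ŷ = -13 + 2.6·7 = 5.2; r = 7.7 − 5.2 = 2.5
x=8: ŷ = -13 + 2.6·8 = 7.8; r = 4.8 − 7.8 = -3
x=9: ŷ = -13 + 2.6·9 = 10.4; r = 11.9 − 10.4 = 1.5
SSE = 0 + 1 + 1 + 1 + 6.25 + 9 + 2.25 = 20.5
s = √(20.5/5) = √4.1 ≈ 2.025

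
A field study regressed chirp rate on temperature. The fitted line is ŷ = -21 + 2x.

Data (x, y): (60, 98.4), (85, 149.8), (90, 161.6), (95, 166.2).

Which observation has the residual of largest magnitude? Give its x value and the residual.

x=60: ŷ = -21 + 2·60 = 99; e = 98.4 − 99 = -0.6
x=85: ŷ = -21 + 2·85 = 149; e = 149.8 − 149 = 0.8
x=90: ŷ = -21 + 2·90 = 159; e = 161.6 − 159 = 2.6
x=95: ŷ = -21 + 2·95 = 169; e = 166.2 − 169 = -2.8
Largest |e| is 2.8 at x = 95, residual -2.8.

x = 95, e = -2.8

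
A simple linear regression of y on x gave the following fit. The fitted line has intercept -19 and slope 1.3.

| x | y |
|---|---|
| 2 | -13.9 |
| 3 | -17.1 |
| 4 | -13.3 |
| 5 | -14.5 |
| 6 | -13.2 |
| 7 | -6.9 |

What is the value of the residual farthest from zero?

r = 3

x=2: ŷ = -19 + 1.3·2 = -16.4; r = -13.9 − (-16.4) = 2.5
x=3: ŷ = -19 + 1.3·3 = -15.1; r = -17.1 − (-15.1) = -2
x=4: ŷ = -19 + 1.3·4 = -13.8; r = -13.3 − (-13.8) = 0.5
x=5: ŷ = -19 + 1.3·5 = -12.5; r = -14.5 − (-12.5) = -2
x=6: ŷ = -19 + 1.3·6 = -11.2; r = -13.2 − (-11.2) = -2
x=7: ŷ = -19 + 1.3·7 = -9.9; r = -6.9 − (-9.9) = 3
Largest |r| is 3 at x = 7, residual 3.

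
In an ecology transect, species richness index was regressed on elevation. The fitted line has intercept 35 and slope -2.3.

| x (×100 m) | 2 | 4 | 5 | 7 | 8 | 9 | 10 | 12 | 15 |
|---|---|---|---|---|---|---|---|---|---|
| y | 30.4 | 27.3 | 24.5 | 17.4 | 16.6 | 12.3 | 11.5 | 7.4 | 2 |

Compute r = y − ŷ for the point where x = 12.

r = 0

ŷ = 35 − 2.3·12 = 7.4
r = 7.4 − 7.4 = 0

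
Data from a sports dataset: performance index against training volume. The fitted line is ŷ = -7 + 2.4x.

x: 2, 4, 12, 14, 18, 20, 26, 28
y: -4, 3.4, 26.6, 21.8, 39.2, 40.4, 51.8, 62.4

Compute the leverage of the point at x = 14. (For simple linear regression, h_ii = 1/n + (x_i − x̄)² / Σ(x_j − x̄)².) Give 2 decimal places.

x̄ = (2 + 4 + 12 + 14 + 18 + 20 + 26 + 28)/8 = 15.5
Σ(x − x̄)² = 182.25 + 132.25 + 12.25 + 2.25 + 6.25 + 20.25 + 110.25 + 156.25 = 622
h = 1/8 + (-1.5)²/622 = 0.125 + 0.00361736 = 0.13

h = 0.13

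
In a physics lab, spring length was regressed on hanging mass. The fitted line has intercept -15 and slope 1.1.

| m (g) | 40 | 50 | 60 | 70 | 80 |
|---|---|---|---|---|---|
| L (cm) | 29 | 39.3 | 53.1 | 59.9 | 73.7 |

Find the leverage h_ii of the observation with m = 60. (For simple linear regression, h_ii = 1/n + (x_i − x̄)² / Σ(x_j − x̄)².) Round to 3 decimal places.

h = 0.200

m̄ = (40 + 50 + 60 + 70 + 80)/5 = 60
Σ(m − m̄)² = 400 + 100 + 0 + 100 + 400 = 1000
h = 1/5 + (0)²/1000 = 0.2 + 0 = 0.200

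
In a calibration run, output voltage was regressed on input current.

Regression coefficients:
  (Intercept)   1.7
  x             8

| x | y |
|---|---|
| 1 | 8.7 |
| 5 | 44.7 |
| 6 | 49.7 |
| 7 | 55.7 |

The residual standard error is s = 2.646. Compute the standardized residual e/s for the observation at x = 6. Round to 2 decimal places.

0.00

ŷ = 1.7 + 8·6 = 49.7
e = 49.7 − 49.7 = 0
e/s = 0 / 2.646 = 0.00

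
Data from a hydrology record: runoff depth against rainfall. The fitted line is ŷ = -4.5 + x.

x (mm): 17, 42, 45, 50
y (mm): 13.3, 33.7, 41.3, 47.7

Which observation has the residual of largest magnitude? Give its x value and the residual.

x = 42, e = -3.8

x=17: ŷ = -4.5 + 17 = 12.5; e = 13.3 − 12.5 = 0.8
x=42: ŷ = -4.5 + 42 = 37.5; e = 33.7 − 37.5 = -3.8
x=45: ŷ = -4.5 + 45 = 40.5; e = 41.3 − 40.5 = 0.8
x=50: ŷ = -4.5 + 50 = 45.5; e = 47.7 − 45.5 = 2.2
Largest |e| is 3.8 at x = 42, residual -3.8.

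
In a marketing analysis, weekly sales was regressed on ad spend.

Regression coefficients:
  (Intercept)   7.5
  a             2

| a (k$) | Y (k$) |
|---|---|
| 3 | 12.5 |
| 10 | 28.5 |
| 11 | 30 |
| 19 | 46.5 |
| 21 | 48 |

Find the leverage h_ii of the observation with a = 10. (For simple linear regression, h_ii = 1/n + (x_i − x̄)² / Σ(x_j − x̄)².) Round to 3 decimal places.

h = 0.237

ā = (3 + 10 + 11 + 19 + 21)/5 = 12.8
Σ(a − ā)² = 96.04 + 7.84 + 3.24 + 38.44 + 67.24 = 212.8
h = 1/5 + (-2.8)²/212.8 = 0.2 + 0.0368421 = 0.237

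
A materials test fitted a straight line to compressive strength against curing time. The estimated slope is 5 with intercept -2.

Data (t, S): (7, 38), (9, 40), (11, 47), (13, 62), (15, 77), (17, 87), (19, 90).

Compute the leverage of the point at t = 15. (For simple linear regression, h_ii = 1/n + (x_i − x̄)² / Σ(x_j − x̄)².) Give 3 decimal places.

h = 0.179

t̄ = (7 + 9 + 11 + 13 + 15 + 17 + 19)/7 = 13
Σ(t − t̄)² = 36 + 16 + 4 + 0 + 4 + 16 + 36 = 112
h = 1/7 + (2)²/112 = 0.142857 + 0.0357143 = 0.179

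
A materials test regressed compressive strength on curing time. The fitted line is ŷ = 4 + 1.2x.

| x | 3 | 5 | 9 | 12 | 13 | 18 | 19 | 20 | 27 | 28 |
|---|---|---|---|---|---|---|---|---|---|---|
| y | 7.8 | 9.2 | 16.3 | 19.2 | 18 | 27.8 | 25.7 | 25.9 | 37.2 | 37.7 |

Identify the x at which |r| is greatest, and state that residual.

x=3: ŷ = 4 + 1.2·3 = 7.6; r = 7.8 − 7.6 = 0.2
x=5: ŷ = 4 + 1.2·5 = 10; r = 9.2 − 10 = -0.8
x=9: ŷ = 4 + 1.2·9 = 14.8; r = 16.3 − 14.8 = 1.5
x=12: ŷ = 4 + 1.2·12 = 18.4; r = 19.2 − 18.4 = 0.8
x=13: ŷ = 4 + 1.2·13 = 19.6; r = 18 − 19.6 = -1.6
x=18: ŷ = 4 + 1.2·18 = 25.6; r = 27.8 − 25.6 = 2.2
x=19: ŷ = 4 + 1.2·19 = 26.8; r = 25.7 − 26.8 = -1.1
x=20: ŷ = 4 + 1.2·20 = 28; r = 25.9 − 28 = -2.1
x=27: ŷ = 4 + 1.2·27 = 36.4; r = 37.2 − 36.4 = 0.8
x=28: ŷ = 4 + 1.2·28 = 37.6; r = 37.7 − 37.6 = 0.1
Largest |r| is 2.2 at x = 18, residual 2.2.

x = 18, r = 2.2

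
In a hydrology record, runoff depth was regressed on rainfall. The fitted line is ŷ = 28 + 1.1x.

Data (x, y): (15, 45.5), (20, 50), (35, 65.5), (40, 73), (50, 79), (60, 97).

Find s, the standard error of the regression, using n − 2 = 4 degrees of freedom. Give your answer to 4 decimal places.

x=15: ŷ = 28 + 1.1·15 = 44.5; e = 45.5 − 44.5 = 1
x=20: ŷ = 28 + 1.1·20 = 50; e = 50 − 50 = 0
x=35: ŷ = 28 + 1.1·35 = 66.5; e = 65.5 − 66.5 = -1
x=40: ŷ = 28 + 1.1·40 = 72; e = 73 − 72 = 1
x=50: ŷ = 28 + 1.1·50 = 83; e = 79 − 83 = -4
x=60: ŷ = 28 + 1.1·60 = 94; e = 97 − 94 = 3
SSE = 1 + 0 + 1 + 1 + 16 + 9 = 28
s = √(28/4) = √7 ≈ 2.6458

s = 2.6458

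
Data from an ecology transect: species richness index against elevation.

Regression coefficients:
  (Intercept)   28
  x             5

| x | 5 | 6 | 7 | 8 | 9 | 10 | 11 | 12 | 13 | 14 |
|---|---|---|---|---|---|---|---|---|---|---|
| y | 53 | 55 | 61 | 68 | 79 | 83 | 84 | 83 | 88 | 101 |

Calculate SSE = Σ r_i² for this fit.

SSE = 134

x=5: ŷ = 28 + 5·5 = 53; r = 53 − 53 = 0
x=6: ŷ = 28 + 5·6 = 58; r = 55 − 58 = -3
x=7: ŷ = 28 + 5·7 = 63; r = 61 − 63 = -2
x=8: ŷ = 28 + 5·8 = 68; r = 68 − 68 = 0
x=9: ŷ = 28 + 5·9 = 73; r = 79 − 73 = 6
x=10: ŷ = 28 + 5·10 = 78; r = 83 − 78 = 5
x=11: ŷ = 28 + 5·11 = 83; r = 84 − 83 = 1
x=12: ŷ = 28 + 5·12 = 88; r = 83 − 88 = -5
x=13: ŷ = 28 + 5·13 = 93; r = 88 − 93 = -5
x=14: ŷ = 28 + 5·14 = 98; r = 101 − 98 = 3
SSE = 0 + 9 + 4 + 0 + 36 + 25 + 1 + 25 + 25 + 9 = 134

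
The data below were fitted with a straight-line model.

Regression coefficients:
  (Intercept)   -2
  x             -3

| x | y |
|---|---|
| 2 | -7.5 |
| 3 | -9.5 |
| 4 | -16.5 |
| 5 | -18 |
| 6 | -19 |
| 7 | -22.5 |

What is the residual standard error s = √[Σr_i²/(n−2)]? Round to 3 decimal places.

s = 1.658

x=2: ŷ = -2 − 3·2 = -8; r = -7.5 − (-8) = 0.5
x=3: ŷ = -2 − 3·3 = -11; r = -9.5 − (-11) = 1.5
x=4: ŷ = -2 − 3·4 = -14; r = -16.5 − (-14) = -2.5
x=5: ŷ = -2 − 3·5 = -17; r = -18 − (-17) = -1
x=6: ŷ = -2 − 3·6 = -20; r = -19 − (-20) = 1
x=7: ŷ = -2 − 3·7 = -23; r = -22.5 − (-23) = 0.5
SSE = 0.25 + 2.25 + 6.25 + 1 + 1 + 0.25 = 11
s = √(11/4) = √2.75 ≈ 1.658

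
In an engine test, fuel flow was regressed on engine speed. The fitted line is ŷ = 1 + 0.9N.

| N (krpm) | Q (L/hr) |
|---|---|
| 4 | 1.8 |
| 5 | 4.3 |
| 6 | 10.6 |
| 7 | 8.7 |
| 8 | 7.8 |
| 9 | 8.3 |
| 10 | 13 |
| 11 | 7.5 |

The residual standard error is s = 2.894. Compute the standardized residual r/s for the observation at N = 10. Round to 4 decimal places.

ŷ = 1 + 0.9·10 = 10
r = 13 − 10 = 3
r/s = 3 / 2.894 = 1.0366

1.0366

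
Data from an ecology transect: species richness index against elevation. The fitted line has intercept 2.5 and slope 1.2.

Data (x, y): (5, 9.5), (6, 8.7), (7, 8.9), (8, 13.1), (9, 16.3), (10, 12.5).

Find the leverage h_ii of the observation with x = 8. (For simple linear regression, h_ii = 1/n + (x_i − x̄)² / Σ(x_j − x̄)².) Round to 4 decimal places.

x̄ = (5 + 6 + 7 + 8 + 9 + 10)/6 = 7.5
Σ(x − x̄)² = 6.25 + 2.25 + 0.25 + 0.25 + 2.25 + 6.25 = 17.5
h = 1/6 + (0.5)²/17.5 = 0.166667 + 0.0142857 = 0.1810

h = 0.1810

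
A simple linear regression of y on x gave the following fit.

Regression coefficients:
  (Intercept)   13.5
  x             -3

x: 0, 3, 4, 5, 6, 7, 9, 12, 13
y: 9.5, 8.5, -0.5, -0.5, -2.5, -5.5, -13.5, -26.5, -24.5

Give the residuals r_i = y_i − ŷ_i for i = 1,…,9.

-4, 4, -2, 1, 2, 2, 0, -4, 1

x=0: ŷ = 13.5 − 3·0 = 13.5; r = 9.5 − 13.5 = -4
x=3: ŷ = 13.5 − 3·3 = 4.5; r = 8.5 − 4.5 = 4
x=4: ŷ = 13.5 − 3·4 = 1.5; r = -0.5 − 1.5 = -2
x=5: ŷ = 13.5 − 3·5 = -1.5; r = -0.5 − (-1.5) = 1
x=6: ŷ = 13.5 − 3·6 = -4.5; r = -2.5 − (-4.5) = 2
x=7: ŷ = 13.5 − 3·7 = -7.5; r = -5.5 − (-7.5) = 2
x=9: ŷ = 13.5 − 3·9 = -13.5; r = -13.5 − (-13.5) = 0
x=12: ŷ = 13.5 − 3·12 = -22.5; r = -26.5 − (-22.5) = -4
x=13: ŷ = 13.5 − 3·13 = -25.5; r = -24.5 − (-25.5) = 1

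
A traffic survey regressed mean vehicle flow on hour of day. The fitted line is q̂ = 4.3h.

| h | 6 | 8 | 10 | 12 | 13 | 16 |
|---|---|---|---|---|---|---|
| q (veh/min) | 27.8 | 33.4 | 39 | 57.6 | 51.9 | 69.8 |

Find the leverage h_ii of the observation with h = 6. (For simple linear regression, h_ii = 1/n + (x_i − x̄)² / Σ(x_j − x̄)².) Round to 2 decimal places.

h = 0.53

h̄ = (6 + 8 + 10 + 12 + 13 + 16)/6 = 10.8333
Σ(h − h̄)² = 23.3611 + 8.02778 + 0.694444 + 1.36111 + 4.69444 + 26.6944 = 64.8333
h = 1/6 + (-4.83333)²/64.8333 = 0.166667 + 0.360326 = 0.53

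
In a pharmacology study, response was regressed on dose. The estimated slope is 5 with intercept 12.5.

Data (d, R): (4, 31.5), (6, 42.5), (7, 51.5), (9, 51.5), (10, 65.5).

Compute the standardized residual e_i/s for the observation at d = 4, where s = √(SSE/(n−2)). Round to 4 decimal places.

d=4: ŷ = 12.5 + 5·4 = 32.5; e = 31.5 − 32.5 = -1
d=6: ŷ = 12.5 + 5·6 = 42.5; e = 42.5 − 42.5 = 0
d=7: ŷ = 12.5 + 5·7 = 47.5; e = 51.5 − 47.5 = 4
d=9: ŷ = 12.5 + 5·9 = 57.5; e = 51.5 − 57.5 = -6
d=10: ŷ = 12.5 + 5·10 = 62.5; e = 65.5 − 62.5 = 3
SSE = 1 + 0 + 16 + 36 + 9 = 62
s = √(62/3) = 4.54606
e/s = -1 / 4.54606 = -0.2200

-0.2200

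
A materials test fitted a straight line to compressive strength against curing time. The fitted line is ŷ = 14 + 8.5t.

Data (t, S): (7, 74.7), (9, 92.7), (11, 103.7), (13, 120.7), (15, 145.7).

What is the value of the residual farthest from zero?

t=7: ŷ = 14 + 8.5·7 = 73.5; e = 74.7 − 73.5 = 1.2
t=9: ŷ = 14 + 8.5·9 = 90.5; e = 92.7 − 90.5 = 2.2
t=11: ŷ = 14 + 8.5·11 = 107.5; e = 103.7 − 107.5 = -3.8
t=13: ŷ = 14 + 8.5·13 = 124.5; e = 120.7 − 124.5 = -3.8
t=15: ŷ = 14 + 8.5·15 = 141.5; e = 145.7 − 141.5 = 4.2
Largest |e| is 4.2 at t = 15, residual 4.2.

e = 4.2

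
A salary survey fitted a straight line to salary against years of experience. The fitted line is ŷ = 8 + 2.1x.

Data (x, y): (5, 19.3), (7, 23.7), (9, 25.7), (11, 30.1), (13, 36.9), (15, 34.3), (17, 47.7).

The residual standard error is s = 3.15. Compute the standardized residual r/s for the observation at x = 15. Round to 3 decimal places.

ŷ = 8 + 2.1·15 = 39.5
r = 34.3 − 39.5 = -5.2
r/s = -5.2 / 3.15 = -1.651

-1.651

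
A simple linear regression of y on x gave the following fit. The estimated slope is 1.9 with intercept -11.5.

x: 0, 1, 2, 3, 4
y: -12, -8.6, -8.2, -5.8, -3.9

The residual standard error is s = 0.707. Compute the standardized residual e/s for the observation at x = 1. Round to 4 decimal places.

1.4144

ŷ = -11.5 + 1.9·1 = -9.6
e = -8.6 − (-9.6) = 1
e/s = 1 / 0.707 = 1.4144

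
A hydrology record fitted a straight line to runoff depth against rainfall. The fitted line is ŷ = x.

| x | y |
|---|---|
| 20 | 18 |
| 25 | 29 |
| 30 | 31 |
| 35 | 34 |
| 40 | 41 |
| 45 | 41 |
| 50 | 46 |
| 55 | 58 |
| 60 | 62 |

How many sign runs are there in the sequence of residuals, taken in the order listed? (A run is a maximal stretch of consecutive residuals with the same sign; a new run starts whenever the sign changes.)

x=20: ŷ = 20 = 20; e = 18 − 20 = -2
x=25: ŷ = 25 = 25; e = 29 − 25 = 4
x=30: ŷ = 30 = 30; e = 31 − 30 = 1
x=35: ŷ = 35 = 35; e = 34 − 35 = -1
x=40: ŷ = 40 = 40; e = 41 − 40 = 1
x=45: ŷ = 45 = 45; e = 41 − 45 = -4
x=50: ŷ = 50 = 50; e = 46 − 50 = -4
x=55: ŷ = 55 = 55; e = 58 − 55 = 3
x=60: ŷ = 60 = 60; e = 62 − 60 = 2
Signs: − + + − + − − + +
Runs: −×1, +×2, −×1, +×1, −×2, +×2 → 6

6 runs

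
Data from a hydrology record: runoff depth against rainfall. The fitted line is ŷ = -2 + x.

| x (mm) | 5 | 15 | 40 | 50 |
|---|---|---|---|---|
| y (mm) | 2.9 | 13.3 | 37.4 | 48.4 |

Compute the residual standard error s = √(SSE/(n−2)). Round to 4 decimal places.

s = 0.5568

x=5: ŷ = -2 + 5 = 3; e = 2.9 − 3 = -0.1
x=15: ŷ = -2 + 15 = 13; e = 13.3 − 13 = 0.3
x=40: ŷ = -2 + 40 = 38; e = 37.4 − 38 = -0.6
x=50: ŷ = -2 + 50 = 48; e = 48.4 − 48 = 0.4
SSE = 0.01 + 0.09 + 0.36 + 0.16 = 0.62
s = √(0.62/2) = √0.31 ≈ 0.5568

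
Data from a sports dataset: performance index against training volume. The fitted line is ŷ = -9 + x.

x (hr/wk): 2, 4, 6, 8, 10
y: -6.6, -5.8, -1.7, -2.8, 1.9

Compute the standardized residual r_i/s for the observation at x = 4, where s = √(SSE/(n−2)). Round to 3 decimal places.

-0.542

x=2: ŷ = -9 + 2 = -7; r = -6.6 − (-7) = 0.4
x=4: ŷ = -9 + 4 = -5; r = -5.8 − (-5) = -0.8
x=6: ŷ = -9 + 6 = -3; r = -1.7 − (-3) = 1.3
x=8: ŷ = -9 + 8 = -1; r = -2.8 − (-1) = -1.8
x=10: ŷ = -9 + 10 = 1; r = 1.9 − 1 = 0.9
SSE = 0.16 + 0.64 + 1.69 + 3.24 + 0.81 = 6.54
s = √(6.54/3) = 1.47648
r/s = -0.8 / 1.47648 = -0.542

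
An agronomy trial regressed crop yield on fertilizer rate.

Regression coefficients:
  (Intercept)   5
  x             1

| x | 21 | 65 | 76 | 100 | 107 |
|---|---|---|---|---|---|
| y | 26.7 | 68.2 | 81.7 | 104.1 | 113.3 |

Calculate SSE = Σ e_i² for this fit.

x=21: ŷ = 5 + 21 = 26; e = 26.7 − 26 = 0.7
x=65: ŷ = 5 + 65 = 70; e = 68.2 − 70 = -1.8
x=76: ŷ = 5 + 76 = 81; e = 81.7 − 81 = 0.7
x=100: ŷ = 5 + 100 = 105; e = 104.1 − 105 = -0.9
x=107: ŷ = 5 + 107 = 112; e = 113.3 − 112 = 1.3
SSE = 0.49 + 3.24 + 0.49 + 0.81 + 1.69 = 6.72

SSE = 6.72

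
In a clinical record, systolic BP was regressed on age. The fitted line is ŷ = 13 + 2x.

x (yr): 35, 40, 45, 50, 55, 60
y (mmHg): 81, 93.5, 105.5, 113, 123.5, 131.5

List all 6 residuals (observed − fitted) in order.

-2, 0.5, 2.5, 0, 0.5, -1.5

x=35: ŷ = 13 + 2·35 = 83; e = 81 − 83 = -2
x=40: ŷ = 13 + 2·40 = 93; e = 93.5 − 93 = 0.5
x=45: ŷ = 13 + 2·45 = 103; e = 105.5 − 103 = 2.5
x=50: ŷ = 13 + 2·50 = 113; e = 113 − 113 = 0
x=55: ŷ = 13 + 2·55 = 123; e = 123.5 − 123 = 0.5
x=60: ŷ = 13 + 2·60 = 133; e = 131.5 − 133 = -1.5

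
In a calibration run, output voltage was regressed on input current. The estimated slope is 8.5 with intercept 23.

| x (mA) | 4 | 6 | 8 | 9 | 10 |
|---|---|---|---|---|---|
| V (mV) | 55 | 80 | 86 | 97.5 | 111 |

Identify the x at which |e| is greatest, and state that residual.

x = 6, e = 6

x=4: V̂ = 23 + 8.5·4 = 57; e = 55 − 57 = -2
x=6: V̂ = 23 + 8.5·6 = 74; e = 80 − 74 = 6
x=8: V̂ = 23 + 8.5·8 = 91; e = 86 − 91 = -5
x=9: V̂ = 23 + 8.5·9 = 99.5; e = 97.5 − 99.5 = -2
x=10: V̂ = 23 + 8.5·10 = 108; e = 111 − 108 = 3
Largest |e| is 6 at x = 6, residual 6.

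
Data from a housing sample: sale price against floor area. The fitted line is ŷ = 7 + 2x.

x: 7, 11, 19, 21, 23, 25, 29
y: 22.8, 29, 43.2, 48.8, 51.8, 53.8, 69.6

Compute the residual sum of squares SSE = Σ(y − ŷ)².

x=7: ŷ = 7 + 2·7 = 21; r = 22.8 − 21 = 1.8
x=11: ŷ = 7 + 2·11 = 29; r = 29 − 29 = 0
x=19: ŷ = 7 + 2·19 = 45; r = 43.2 − 45 = -1.8
x=21: ŷ = 7 + 2·21 = 49; r = 48.8 − 49 = -0.2
x=23: ŷ = 7 + 2·23 = 53; r = 51.8 − 53 = -1.2
x=25: ŷ = 7 + 2·25 = 57; r = 53.8 − 57 = -3.2
x=29: ŷ = 7 + 2·29 = 65; r = 69.6 − 65 = 4.6
SSE = 3.24 + 0 + 3.24 + 0.04 + 1.44 + 10.24 + 21.16 = 39.36

SSE = 39.36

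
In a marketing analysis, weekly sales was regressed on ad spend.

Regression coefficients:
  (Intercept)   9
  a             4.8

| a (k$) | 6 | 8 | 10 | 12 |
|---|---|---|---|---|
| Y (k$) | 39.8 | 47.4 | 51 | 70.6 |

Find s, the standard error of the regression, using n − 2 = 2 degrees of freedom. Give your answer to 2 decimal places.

s = 5.29

a=6: Ŷ = 9 + 4.8·6 = 37.8; e = 39.8 − 37.8 = 2
a=8: Ŷ = 9 + 4.8·8 = 47.4; e = 47.4 − 47.4 = 0
a=10: Ŷ = 9 + 4.8·10 = 57; e = 51 − 57 = -6
a=12: Ŷ = 9 + 4.8·12 = 66.6; e = 70.6 − 66.6 = 4
SSE = 4 + 0 + 36 + 16 = 56
s = √(56/2) = √28 ≈ 5.29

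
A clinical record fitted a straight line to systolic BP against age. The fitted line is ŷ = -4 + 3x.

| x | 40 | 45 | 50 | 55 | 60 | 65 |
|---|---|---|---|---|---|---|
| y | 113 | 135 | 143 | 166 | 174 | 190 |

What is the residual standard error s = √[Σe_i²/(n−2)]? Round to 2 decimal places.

s = 4.00

x=40: ŷ = -4 + 3·40 = 116; e = 113 − 116 = -3
x=45: ŷ = -4 + 3·45 = 131; e = 135 − 131 = 4
x=50: ŷ = -4 + 3·50 = 146; e = 143 − 146 = -3
x=55: ŷ = -4 + 3·55 = 161; e = 166 − 161 = 5
x=60: ŷ = -4 + 3·60 = 176; e = 174 − 176 = -2
x=65: ŷ = -4 + 3·65 = 191; e = 190 − 191 = -1
SSE = 9 + 16 + 9 + 25 + 4 + 1 = 64
s = √(64/4) = √16 ≈ 4.00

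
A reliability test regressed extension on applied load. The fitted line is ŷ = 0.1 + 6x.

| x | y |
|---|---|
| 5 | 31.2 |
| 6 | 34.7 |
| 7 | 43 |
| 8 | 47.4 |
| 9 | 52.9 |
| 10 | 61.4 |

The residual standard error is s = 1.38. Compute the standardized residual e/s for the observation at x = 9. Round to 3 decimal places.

ŷ = 0.1 + 6·9 = 54.1
e = 52.9 − 54.1 = -1.2
e/s = -1.2 / 1.38 = -0.870

-0.870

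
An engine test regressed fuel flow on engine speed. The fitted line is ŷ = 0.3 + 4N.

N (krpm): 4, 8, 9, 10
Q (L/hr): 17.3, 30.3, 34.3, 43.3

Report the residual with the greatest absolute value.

e = 3

N=4: ŷ = 0.3 + 4·4 = 16.3; e = 17.3 − 16.3 = 1
N=8: ŷ = 0.3 + 4·8 = 32.3; e = 30.3 − 32.3 = -2
N=9: ŷ = 0.3 + 4·9 = 36.3; e = 34.3 − 36.3 = -2
N=10: ŷ = 0.3 + 4·10 = 40.3; e = 43.3 − 40.3 = 3
Largest |e| is 3 at N = 10, residual 3.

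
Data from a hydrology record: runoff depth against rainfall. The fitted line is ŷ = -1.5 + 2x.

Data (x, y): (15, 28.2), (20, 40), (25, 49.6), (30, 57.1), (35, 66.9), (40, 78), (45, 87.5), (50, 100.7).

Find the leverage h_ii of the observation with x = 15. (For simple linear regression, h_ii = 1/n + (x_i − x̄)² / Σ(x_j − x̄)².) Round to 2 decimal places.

h = 0.42

x̄ = (15 + 20 + 25 + 30 + 35 + 40 + 45 + 50)/8 = 32.5
Σ(x − x̄)² = 306.25 + 156.25 + 56.25 + 6.25 + 6.25 + 56.25 + 156.25 + 306.25 = 1050
h = 1/8 + (-17.5)²/1050 = 0.125 + 0.291667 = 0.42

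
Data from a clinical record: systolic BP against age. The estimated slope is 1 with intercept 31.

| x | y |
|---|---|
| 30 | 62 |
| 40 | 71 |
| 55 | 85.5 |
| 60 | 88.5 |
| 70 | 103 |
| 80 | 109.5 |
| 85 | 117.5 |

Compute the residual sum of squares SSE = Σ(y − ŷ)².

x=30: ŷ = 31 + 30 = 61; e = 62 − 61 = 1
x=40: ŷ = 31 + 40 = 71; e = 71 − 71 = 0
x=55: ŷ = 31 + 55 = 86; e = 85.5 − 86 = -0.5
x=60: ŷ = 31 + 60 = 91; e = 88.5 − 91 = -2.5
x=70: ŷ = 31 + 70 = 101; e = 103 − 101 = 2
x=80: ŷ = 31 + 80 = 111; e = 109.5 − 111 = -1.5
x=85: ŷ = 31 + 85 = 116; e = 117.5 − 116 = 1.5
SSE = 1 + 0 + 0.25 + 6.25 + 4 + 2.25 + 2.25 = 16

SSE = 16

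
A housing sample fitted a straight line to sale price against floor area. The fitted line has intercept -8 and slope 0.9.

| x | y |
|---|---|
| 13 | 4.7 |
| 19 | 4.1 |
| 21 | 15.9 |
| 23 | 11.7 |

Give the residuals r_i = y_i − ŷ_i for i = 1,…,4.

1, -5, 5, -1

x=13: ŷ = -8 + 0.9·13 = 3.7; r = 4.7 − 3.7 = 1
x=19: ŷ = -8 + 0.9·19 = 9.1; r = 4.1 − 9.1 = -5
x=21: ŷ = -8 + 0.9·21 = 10.9; r = 15.9 − 10.9 = 5
x=23: ŷ = -8 + 0.9·23 = 12.7; r = 11.7 − 12.7 = -1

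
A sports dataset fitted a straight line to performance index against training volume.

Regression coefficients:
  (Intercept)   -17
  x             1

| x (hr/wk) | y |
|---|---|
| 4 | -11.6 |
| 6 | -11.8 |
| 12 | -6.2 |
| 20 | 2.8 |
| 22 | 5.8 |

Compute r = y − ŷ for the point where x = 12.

r = -1.2

ŷ = -17 + 12 = -5
r = -6.2 − (-5) = -1.2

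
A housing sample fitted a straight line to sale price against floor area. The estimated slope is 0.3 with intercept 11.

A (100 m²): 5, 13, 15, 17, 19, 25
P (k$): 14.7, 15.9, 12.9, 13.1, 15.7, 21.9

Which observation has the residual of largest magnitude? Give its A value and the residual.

A = 25, e = 3.4

A=5: P̂ = 11 + 0.3·5 = 12.5; e = 14.7 − 12.5 = 2.2
A=13: P̂ = 11 + 0.3·13 = 14.9; e = 15.9 − 14.9 = 1
A=15: P̂ = 11 + 0.3·15 = 15.5; e = 12.9 − 15.5 = -2.6
A=17: P̂ = 11 + 0.3·17 = 16.1; e = 13.1 − 16.1 = -3
A=19: P̂ = 11 + 0.3·19 = 16.7; e = 15.7 − 16.7 = -1
A=25: P̂ = 11 + 0.3·25 = 18.5; e = 21.9 − 18.5 = 3.4
Largest |e| is 3.4 at A = 25, residual 3.4.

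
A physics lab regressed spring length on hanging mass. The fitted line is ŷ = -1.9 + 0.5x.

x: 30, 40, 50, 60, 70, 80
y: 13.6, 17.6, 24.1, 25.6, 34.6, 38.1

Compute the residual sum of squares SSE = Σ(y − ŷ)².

x=30: ŷ = -1.9 + 0.5·30 = 13.1; r = 13.6 − 13.1 = 0.5
x=40: ŷ = -1.9 + 0.5·40 = 18.1; r = 17.6 − 18.1 = -0.5
x=50: ŷ = -1.9 + 0.5·50 = 23.1; r = 24.1 − 23.1 = 1
x=60: ŷ = -1.9 + 0.5·60 = 28.1; r = 25.6 − 28.1 = -2.5
x=70: ŷ = -1.9 + 0.5·70 = 33.1; r = 34.6 − 33.1 = 1.5
x=80: ŷ = -1.9 + 0.5·80 = 38.1; r = 38.1 − 38.1 = 0
SSE = 0.25 + 0.25 + 1 + 6.25 + 2.25 + 0 = 10

SSE = 10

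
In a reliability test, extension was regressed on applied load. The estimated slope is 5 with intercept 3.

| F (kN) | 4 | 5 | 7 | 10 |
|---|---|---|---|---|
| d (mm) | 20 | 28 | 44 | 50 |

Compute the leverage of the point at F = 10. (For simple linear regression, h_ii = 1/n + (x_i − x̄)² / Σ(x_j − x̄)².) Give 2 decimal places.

h = 0.83

F̄ = (4 + 5 + 7 + 10)/4 = 6.5
Σ(F − F̄)² = 6.25 + 2.25 + 0.25 + 12.25 = 21
h = 1/4 + (3.5)²/21 = 0.25 + 0.583333 = 0.83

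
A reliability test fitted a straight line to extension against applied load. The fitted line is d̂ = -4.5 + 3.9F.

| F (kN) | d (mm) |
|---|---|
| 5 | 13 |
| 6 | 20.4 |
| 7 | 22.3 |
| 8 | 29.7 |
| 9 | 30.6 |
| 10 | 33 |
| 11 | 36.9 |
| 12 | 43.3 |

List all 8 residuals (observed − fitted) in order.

-2, 1.5, -0.5, 3, 0, -1.5, -1.5, 1

F=5: d̂ = -4.5 + 3.9·5 = 15; e = 13 − 15 = -2
F=6: d̂ = -4.5 + 3.9·6 = 18.9; e = 20.4 − 18.9 = 1.5
F=7: d̂ = -4.5 + 3.9·7 = 22.8; e = 22.3 − 22.8 = -0.5
F=8: d̂ = -4.5 + 3.9·8 = 26.7; e = 29.7 − 26.7 = 3
F=9: d̂ = -4.5 + 3.9·9 = 30.6; e = 30.6 − 30.6 = 0
F=10: d̂ = -4.5 + 3.9·10 = 34.5; e = 33 − 34.5 = -1.5
F=11: d̂ = -4.5 + 3.9·11 = 38.4; e = 36.9 − 38.4 = -1.5
F=12: d̂ = -4.5 + 3.9·12 = 42.3; e = 43.3 − 42.3 = 1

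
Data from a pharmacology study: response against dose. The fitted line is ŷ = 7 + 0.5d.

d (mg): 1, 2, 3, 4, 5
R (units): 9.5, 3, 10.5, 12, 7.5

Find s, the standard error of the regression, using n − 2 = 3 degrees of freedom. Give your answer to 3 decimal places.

d=1: ŷ = 7 + 0.5·1 = 7.5; e = 9.5 − 7.5 = 2
d=2: ŷ = 7 + 0.5·2 = 8; e = 3 − 8 = -5
d=3: ŷ = 7 + 0.5·3 = 8.5; e = 10.5 − 8.5 = 2
d=4: ŷ = 7 + 0.5·4 = 9; e = 12 − 9 = 3
d=5: ŷ = 7 + 0.5·5 = 9.5; e = 7.5 − 9.5 = -2
SSE = 4 + 25 + 4 + 9 + 4 = 46
s = √(46/3) = √15.3333 ≈ 3.916

s = 3.916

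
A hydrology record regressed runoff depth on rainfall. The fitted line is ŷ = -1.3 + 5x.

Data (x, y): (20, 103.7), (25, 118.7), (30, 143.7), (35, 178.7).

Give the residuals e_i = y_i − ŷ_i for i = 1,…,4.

5, -5, -5, 5

x=20: ŷ = -1.3 + 5·20 = 98.7; e = 103.7 − 98.7 = 5
x=25: ŷ = -1.3 + 5·25 = 123.7; e = 118.7 − 123.7 = -5
x=30: ŷ = -1.3 + 5·30 = 148.7; e = 143.7 − 148.7 = -5
x=35: ŷ = -1.3 + 5·35 = 173.7; e = 178.7 − 173.7 = 5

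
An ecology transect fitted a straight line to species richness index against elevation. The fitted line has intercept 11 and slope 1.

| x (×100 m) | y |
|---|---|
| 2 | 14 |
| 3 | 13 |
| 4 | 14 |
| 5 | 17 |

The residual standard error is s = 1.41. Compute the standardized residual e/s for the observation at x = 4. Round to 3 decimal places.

-0.709

ŷ = 11 + 4 = 15
e = 14 − 15 = -1
e/s = -1 / 1.41 = -0.709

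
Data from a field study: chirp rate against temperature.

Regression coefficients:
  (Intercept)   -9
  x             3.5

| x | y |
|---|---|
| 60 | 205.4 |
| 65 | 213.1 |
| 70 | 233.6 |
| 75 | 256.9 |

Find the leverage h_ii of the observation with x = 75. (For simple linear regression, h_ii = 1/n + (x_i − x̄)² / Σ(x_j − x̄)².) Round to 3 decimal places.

x̄ = (60 + 65 + 70 + 75)/4 = 67.5
Σ(x − x̄)² = 56.25 + 6.25 + 6.25 + 56.25 = 125
h = 1/4 + (7.5)²/125 = 0.25 + 0.45 = 0.700

h = 0.700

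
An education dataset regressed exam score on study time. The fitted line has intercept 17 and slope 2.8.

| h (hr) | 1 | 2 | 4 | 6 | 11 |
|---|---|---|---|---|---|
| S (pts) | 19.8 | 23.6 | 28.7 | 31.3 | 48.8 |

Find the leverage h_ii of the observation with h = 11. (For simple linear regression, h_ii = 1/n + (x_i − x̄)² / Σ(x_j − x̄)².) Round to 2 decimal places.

h = 0.81

h̄ = (1 + 2 + 4 + 6 + 11)/5 = 4.8
Σ(h − h̄)² = 14.44 + 7.84 + 0.64 + 1.44 + 38.44 = 62.8
h = 1/5 + (6.2)²/62.8 = 0.2 + 0.612102 = 0.81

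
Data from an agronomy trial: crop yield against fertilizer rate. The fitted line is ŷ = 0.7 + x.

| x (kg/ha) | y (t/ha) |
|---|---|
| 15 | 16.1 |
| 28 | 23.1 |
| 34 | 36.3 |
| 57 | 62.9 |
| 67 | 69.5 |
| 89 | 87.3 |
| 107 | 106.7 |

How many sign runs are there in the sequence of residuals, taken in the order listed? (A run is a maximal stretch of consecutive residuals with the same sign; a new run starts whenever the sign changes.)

4 runs

x=15: ŷ = 0.7 + 15 = 15.7; r = 16.1 − 15.7 = 0.4
x=28: ŷ = 0.7 + 28 = 28.7; r = 23.1 − 28.7 = -5.6
x=34: ŷ = 0.7 + 34 = 34.7; r = 36.3 − 34.7 = 1.6
x=57: ŷ = 0.7 + 57 = 57.7; r = 62.9 − 57.7 = 5.2
x=67: ŷ = 0.7 + 67 = 67.7; r = 69.5 − 67.7 = 1.8
x=89: ŷ = 0.7 + 89 = 89.7; r = 87.3 − 89.7 = -2.4
x=107: ŷ = 0.7 + 107 = 107.7; r = 106.7 − 107.7 = -1
Signs: + − + + + − −
Runs: +×1, −×1, +×3, −×2 → 4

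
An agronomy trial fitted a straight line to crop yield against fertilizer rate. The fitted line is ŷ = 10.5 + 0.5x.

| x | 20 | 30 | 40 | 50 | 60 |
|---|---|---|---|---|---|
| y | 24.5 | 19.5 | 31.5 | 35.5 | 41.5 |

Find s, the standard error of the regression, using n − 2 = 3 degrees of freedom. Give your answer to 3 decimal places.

s = 4.243

x=20: ŷ = 10.5 + 0.5·20 = 20.5; e = 24.5 − 20.5 = 4
x=30: ŷ = 10.5 + 0.5·30 = 25.5; e = 19.5 − 25.5 = -6
x=40: ŷ = 10.5 + 0.5·40 = 30.5; e = 31.5 − 30.5 = 1
x=50: ŷ = 10.5 + 0.5·50 = 35.5; e = 35.5 − 35.5 = 0
x=60: ŷ = 10.5 + 0.5·60 = 40.5; e = 41.5 − 40.5 = 1
SSE = 16 + 36 + 1 + 0 + 1 = 54
s = √(54/3) = √18 ≈ 4.243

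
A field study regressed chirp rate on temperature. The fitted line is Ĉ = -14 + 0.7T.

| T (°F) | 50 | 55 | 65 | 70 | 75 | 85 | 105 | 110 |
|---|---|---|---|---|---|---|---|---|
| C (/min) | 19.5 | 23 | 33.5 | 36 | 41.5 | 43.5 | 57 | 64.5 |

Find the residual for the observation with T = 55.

r = -1.5

Ĉ = -14 + 0.7·55 = 24.5
r = 23 − 24.5 = -1.5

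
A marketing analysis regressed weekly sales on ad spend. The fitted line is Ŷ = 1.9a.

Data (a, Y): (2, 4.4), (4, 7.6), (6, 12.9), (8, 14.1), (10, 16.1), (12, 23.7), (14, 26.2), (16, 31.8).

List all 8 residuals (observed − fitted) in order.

a=2: Ŷ = 1.9·2 = 3.8; e = 4.4 − 3.8 = 0.6
a=4: Ŷ = 1.9·4 = 7.6; e = 7.6 − 7.6 = 0
a=6: Ŷ = 1.9·6 = 11.4; e = 12.9 − 11.4 = 1.5
a=8: Ŷ = 1.9·8 = 15.2; e = 14.1 − 15.2 = -1.1
a=10: Ŷ = 1.9·10 = 19; e = 16.1 − 19 = -2.9
a=12: Ŷ = 1.9·12 = 22.8; e = 23.7 − 22.8 = 0.9
a=14: Ŷ = 1.9·14 = 26.6; e = 26.2 − 26.6 = -0.4
a=16: Ŷ = 1.9·16 = 30.4; e = 31.8 − 30.4 = 1.4

0.6, 0, 1.5, -1.1, -2.9, 0.9, -0.4, 1.4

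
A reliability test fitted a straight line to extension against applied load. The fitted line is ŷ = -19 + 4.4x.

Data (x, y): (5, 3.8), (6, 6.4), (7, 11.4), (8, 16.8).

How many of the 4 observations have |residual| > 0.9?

x=5: ŷ = -19 + 4.4·5 = 3; e = 3.8 − 3 = 0.8
x=6: ŷ = -19 + 4.4·6 = 7.4; e = 6.4 − 7.4 = -1
x=7: ŷ = -19 + 4.4·7 = 11.8; e = 11.4 − 11.8 = -0.4
x=8: ŷ = -19 + 4.4·8 = 16.2; e = 16.8 − 16.2 = 0.6
|e| > 0.9: x=6 (|e|=1) → 1

1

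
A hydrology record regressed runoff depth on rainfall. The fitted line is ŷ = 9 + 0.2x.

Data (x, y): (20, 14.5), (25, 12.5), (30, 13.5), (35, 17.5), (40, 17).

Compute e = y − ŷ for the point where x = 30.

e = -1.5

ŷ = 9 + 0.2·30 = 15
e = 13.5 − 15 = -1.5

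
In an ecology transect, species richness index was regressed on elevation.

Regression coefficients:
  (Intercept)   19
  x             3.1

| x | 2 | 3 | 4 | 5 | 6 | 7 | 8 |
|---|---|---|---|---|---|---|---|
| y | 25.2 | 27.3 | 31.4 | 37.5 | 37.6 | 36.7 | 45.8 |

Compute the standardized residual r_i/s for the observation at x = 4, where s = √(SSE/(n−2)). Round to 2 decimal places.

0.00

x=2: ŷ = 19 + 3.1·2 = 25.2; r = 25.2 − 25.2 = 0
x=3: ŷ = 19 + 3.1·3 = 28.3; r = 27.3 − 28.3 = -1
x=4: ŷ = 19 + 3.1·4 = 31.4; r = 31.4 − 31.4 = 0
x=5: ŷ = 19 + 3.1·5 = 34.5; r = 37.5 − 34.5 = 3
x=6: ŷ = 19 + 3.1·6 = 37.6; r = 37.6 − 37.6 = 0
x=7: ŷ = 19 + 3.1·7 = 40.7; r = 36.7 − 40.7 = -4
x=8: ŷ = 19 + 3.1·8 = 43.8; r = 45.8 − 43.8 = 2
SSE = 0 + 1 + 0 + 9 + 0 + 16 + 4 = 30
s = √(30/5) = 2.44949
r/s = 0 / 2.44949 = 0.00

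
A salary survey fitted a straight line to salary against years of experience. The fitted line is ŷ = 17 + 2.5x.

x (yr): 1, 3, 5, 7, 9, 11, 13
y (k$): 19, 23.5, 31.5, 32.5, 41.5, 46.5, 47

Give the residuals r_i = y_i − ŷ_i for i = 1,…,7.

x=1: ŷ = 17 + 2.5·1 = 19.5; r = 19 − 19.5 = -0.5
x=3: ŷ = 17 + 2.5·3 = 24.5; r = 23.5 − 24.5 = -1
x=5: ŷ = 17 + 2.5·5 = 29.5; r = 31.5 − 29.5 = 2
x=7: ŷ = 17 + 2.5·7 = 34.5; r = 32.5 − 34.5 = -2
x=9: ŷ = 17 + 2.5·9 = 39.5; r = 41.5 − 39.5 = 2
x=11: ŷ = 17 + 2.5·11 = 44.5; r = 46.5 − 44.5 = 2
x=13: ŷ = 17 + 2.5·13 = 49.5; r = 47 − 49.5 = -2.5

-0.5, -1, 2, -2, 2, 2, -2.5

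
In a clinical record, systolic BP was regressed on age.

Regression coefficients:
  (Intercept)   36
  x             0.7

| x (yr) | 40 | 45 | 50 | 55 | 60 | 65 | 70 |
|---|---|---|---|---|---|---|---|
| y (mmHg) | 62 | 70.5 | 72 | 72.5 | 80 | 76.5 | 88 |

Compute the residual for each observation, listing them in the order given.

x=40: ŷ = 36 + 0.7·40 = 64; e = 62 − 64 = -2
x=45: ŷ = 36 + 0.7·45 = 67.5; e = 70.5 − 67.5 = 3
x=50: ŷ = 36 + 0.7·50 = 71; e = 72 − 71 = 1
x=55: ŷ = 36 + 0.7·55 = 74.5; e = 72.5 − 74.5 = -2
x=60: ŷ = 36 + 0.7·60 = 78; e = 80 − 78 = 2
x=65: ŷ = 36 + 0.7·65 = 81.5; e = 76.5 − 81.5 = -5
x=70: ŷ = 36 + 0.7·70 = 85; e = 88 − 85 = 3

-2, 3, 1, -2, 2, -5, 3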